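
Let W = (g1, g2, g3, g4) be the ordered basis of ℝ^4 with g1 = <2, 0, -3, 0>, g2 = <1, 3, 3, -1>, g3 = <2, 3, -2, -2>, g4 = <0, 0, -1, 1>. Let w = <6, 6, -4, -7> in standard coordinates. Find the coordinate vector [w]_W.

Write w = c_1 g1 + ... + c_4 g4 and solve for the c_i.
Row-reducing the augmented matrix [M | w] gives c = (1, 0, 2, -3).
Check: g1 + 0·g2 + 2g3 - 3g4 = <6, 6, -4, -7>.

<1, 0, 2, -3>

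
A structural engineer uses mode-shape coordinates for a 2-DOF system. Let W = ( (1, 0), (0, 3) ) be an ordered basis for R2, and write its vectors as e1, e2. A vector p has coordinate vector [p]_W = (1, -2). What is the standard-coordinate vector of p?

(1, -6)

By definition p = e1 - 2e2.
Summing componentwise gives (1, -6).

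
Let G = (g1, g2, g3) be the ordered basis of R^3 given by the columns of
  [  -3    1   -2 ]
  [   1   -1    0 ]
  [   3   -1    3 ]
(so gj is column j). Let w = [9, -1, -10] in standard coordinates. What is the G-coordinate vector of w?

[w]_G is the unique c with M c = w, where M has columns g1, ..., g3.
Solving this 3x3 system gives c = (-3, -2, -1).
Check: -3g1 - 2g2 - g3 = [9, -1, -10].

[-3, -2, -1]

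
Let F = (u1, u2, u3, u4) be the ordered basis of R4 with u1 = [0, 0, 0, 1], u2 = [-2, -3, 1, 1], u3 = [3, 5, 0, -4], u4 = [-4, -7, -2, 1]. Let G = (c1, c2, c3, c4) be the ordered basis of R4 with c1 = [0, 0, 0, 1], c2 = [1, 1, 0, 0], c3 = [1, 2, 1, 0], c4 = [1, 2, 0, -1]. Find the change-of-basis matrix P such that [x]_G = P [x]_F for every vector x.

[[1, -1, -2, 0], [0, -1, 1, -1], [0, 1, 0, -2], [0, -2, 2, -1]]

Column j of P is [uj]_G, since P maps F-coordinates to G-coordinates.
Expressing u1 in G: u1 = c1 + 0·c2 + 0·c3 + 0·c4, so column 1 of P is [1, 0, 0, 0].
Doing the same for each uj gives P = [[1, -1, -2, 0], [0, -1, 1, -1], [0, 1, 0, -2], [0, -2, 2, -1]].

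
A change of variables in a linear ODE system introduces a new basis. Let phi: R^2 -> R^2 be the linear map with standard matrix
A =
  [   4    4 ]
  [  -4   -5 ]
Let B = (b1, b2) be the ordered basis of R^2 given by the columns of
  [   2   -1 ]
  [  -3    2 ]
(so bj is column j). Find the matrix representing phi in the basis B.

The j-th column of [phi]_B is [phi(bj)]_B.
phi(b1) = A b1 = [-4, 7] = -b1 + 2b2, so column 1 is [-1, 2].
Repeating for b2 and assembling the columns gives [[-1, 2], [2, 0]].

[[-1, 2], [2, 0]]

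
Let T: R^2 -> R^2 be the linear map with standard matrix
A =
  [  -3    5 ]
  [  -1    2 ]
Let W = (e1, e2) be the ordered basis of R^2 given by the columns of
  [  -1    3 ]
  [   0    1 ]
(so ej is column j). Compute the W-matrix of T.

[[0, 1], [1, -1]]

With P the matrix whose columns are e1, e2, [T]_W = P^(-1) A P.
Column by column: T(e1) = A e1 = (3, 1); its W-coordinates (0, 1) give column 1.
Continuing for each basis vector yields [T]_W = [[0, 1], [1, -1]].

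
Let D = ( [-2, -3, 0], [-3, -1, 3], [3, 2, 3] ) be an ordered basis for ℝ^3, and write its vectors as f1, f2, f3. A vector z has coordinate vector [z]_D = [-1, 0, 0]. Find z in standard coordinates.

By definition z = -f1 + 0·f2 + 0·f3.
Summing componentwise gives [2, 3, 0].

[2, 3, 0]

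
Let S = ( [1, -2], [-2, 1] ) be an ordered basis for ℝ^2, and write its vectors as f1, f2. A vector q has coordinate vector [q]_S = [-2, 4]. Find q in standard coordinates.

q = M [q]_S, where M has columns f1, f2.
Carrying out the matrix-vector product, q = [-10, 8].

[-10, 8]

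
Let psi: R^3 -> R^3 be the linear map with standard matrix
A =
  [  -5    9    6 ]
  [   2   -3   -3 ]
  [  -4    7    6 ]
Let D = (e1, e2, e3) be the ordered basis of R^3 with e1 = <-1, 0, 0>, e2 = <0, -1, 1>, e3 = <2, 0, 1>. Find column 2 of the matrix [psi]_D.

<1, 0, -1>

Column 2 of [psi]_D is the D-coordinate vector of psi(e2).
In standard coordinates psi(e2) = A e2 = <-3, 0, -1>.
Converting to D: <-3, 0, -1> = e1 + 0·e2 - e3, so the coordinate vector is <1, 0, -1>.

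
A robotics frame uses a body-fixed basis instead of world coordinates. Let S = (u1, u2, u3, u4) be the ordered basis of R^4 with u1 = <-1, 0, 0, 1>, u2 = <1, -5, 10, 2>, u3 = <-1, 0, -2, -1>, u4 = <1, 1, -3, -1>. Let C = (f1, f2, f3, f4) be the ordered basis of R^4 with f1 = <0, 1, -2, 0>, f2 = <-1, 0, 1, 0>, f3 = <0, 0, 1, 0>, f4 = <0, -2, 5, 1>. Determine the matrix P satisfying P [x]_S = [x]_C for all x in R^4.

Column j of P is [uj]_C, since P maps S-coordinates to C-coordinates.
Expressing u1 in C: u1 = 2f1 + f2 - 2f3 + f4, so column 1 of P is <2, 1, -2, 1>.
Doing the same for each uj gives P = [[2, -1, -2, -1], [1, -1, 1, -1], [-2, -1, -2, 1], [1, 2, -1, -1]].

[[2, -1, -2, -1], [1, -1, 1, -1], [-2, -1, -2, 1], [1, 2, -1, -1]]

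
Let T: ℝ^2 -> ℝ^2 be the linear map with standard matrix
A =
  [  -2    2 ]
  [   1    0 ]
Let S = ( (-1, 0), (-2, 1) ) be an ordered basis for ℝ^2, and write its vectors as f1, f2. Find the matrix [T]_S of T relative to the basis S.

With P the matrix whose columns are f1, f2, [T]_S = P^(-1) A P.
Column by column: T(f1) = A f1 = (2, -1); its S-coordinates (0, -1) give column 1.
Continuing for each basis vector yields [T]_S = [[0, -2], [-1, -2]].

[[0, -2], [-1, -2]]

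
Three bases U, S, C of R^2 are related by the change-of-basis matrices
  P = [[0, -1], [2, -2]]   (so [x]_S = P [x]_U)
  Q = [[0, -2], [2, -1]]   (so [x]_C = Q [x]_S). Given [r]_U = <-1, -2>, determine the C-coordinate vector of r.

Composing the changes, [r]_C = Q P [r]_U.
Q P = [[-4, 4], [-2, 0]]; applying this to <-1, -2> gives <-4, 2>.

<-4, 2>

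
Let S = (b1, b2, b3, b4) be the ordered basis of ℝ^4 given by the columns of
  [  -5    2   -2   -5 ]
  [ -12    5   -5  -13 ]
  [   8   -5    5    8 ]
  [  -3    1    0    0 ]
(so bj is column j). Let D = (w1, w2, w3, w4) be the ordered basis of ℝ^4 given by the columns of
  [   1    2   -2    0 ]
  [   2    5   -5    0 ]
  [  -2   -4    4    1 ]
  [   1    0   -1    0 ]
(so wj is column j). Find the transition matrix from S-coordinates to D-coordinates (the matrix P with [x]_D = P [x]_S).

[[-1, 0, 0, 1], [0, 0, -1, -2], [2, -1, 0, 1], [-2, -1, 1, -2]]

Let M have columns bj and N have columns wj. Then for every x, N [x]_D = x = M [x]_S, so P = N^(-1) M.
Since det N = 1, N^(-1) has integer entries; multiplying gives P = [[-1, 0, 0, 1], [0, 0, -1, -2], [2, -1, 0, 1], [-2, -1, 1, -2]].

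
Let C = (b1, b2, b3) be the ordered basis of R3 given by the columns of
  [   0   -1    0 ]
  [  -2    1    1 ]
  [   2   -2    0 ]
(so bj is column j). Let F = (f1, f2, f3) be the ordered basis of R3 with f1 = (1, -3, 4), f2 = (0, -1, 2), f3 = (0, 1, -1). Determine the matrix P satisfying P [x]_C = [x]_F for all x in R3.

[[0, -1, 0], [0, 0, 1], [-2, -2, 2]]

Column j of P is [bj]_F, since P maps C-coordinates to F-coordinates.
Expressing b1 in F: b1 = 0·f1 + 0·f2 - 2f3, so column 1 of P is (0, 0, -2).
Doing the same for each bj gives P = [[0, -1, 0], [0, 0, 1], [-2, -2, 2]].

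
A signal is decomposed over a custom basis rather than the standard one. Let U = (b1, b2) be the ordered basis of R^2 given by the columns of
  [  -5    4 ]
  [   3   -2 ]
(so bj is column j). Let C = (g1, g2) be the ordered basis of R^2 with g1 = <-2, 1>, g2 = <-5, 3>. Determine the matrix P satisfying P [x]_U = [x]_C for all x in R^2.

[[0, -2], [1, 0]]

Let M have columns bj and N have columns gj. Then for every x, N [x]_C = x = M [x]_U, so P = N^(-1) M.
Since det N = -1, N^(-1) has integer entries; multiplying gives P = [[0, -2], [1, 0]].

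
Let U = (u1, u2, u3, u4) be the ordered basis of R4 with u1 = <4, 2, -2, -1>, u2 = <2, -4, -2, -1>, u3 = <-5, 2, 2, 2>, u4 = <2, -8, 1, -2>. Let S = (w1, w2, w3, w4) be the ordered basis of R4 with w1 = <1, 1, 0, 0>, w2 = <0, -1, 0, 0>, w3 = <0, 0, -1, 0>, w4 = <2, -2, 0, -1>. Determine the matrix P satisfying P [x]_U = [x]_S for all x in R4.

[[2, 0, -1, -2], [-2, 2, 1, 2], [2, 2, -2, -1], [1, 1, -2, 2]]

Take x = uj: its U-coordinates are the j-th standard unit vector, so P e_j — column j of P — equals [uj]_S.
u1 = 2w1 - 2w2 + 2w3 + w4, giving column 1 = <2, -2, 2, 1>; repeating for each j gives P = [[2, 0, -1, -2], [-2, 2, 1, 2], [2, 2, -2, -1], [1, 1, -2, 2]].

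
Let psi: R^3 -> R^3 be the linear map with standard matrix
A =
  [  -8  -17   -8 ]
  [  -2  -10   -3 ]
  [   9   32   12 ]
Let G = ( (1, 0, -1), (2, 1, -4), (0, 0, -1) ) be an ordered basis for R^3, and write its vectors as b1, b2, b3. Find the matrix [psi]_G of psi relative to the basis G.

[[-2, 3, 2], [1, -2, 3], [1, 3, -2]]

Let P have columns b1, ..., b3. Then [psi]_G = P^(-1) A P.
Here det P = -1, so P^(-1) is integer; computing A P first and then P^(-1)(A P) gives [[-2, 3, 2], [1, -2, 3], [1, 3, -2]].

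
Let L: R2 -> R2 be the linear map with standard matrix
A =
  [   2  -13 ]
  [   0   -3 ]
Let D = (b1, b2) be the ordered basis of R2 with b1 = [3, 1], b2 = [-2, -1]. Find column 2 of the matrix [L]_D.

[3, 0]

Compute L(b2) = A b2 = [9, 3] in standard coordinates.
Then write this in D-coordinates: solve for y in y_1 b1 + y_2 b2 = [9, 3].
This gives y = [3, 0], which is column 2 of [L]_D.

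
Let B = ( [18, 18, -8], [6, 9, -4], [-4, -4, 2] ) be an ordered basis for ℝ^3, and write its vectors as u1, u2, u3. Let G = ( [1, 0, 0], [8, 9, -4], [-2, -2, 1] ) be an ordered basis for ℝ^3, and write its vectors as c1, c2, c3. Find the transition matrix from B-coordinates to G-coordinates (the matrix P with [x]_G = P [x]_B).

Column j of P is [uj]_G, since P maps B-coordinates to G-coordinates.
Expressing u1 in G: u1 = 2c1 + 2c2 + 0·c3, so column 1 of P is [2, 2, 0].
Doing the same for each uj gives P = [[2, -2, 0], [2, 1, 0], [0, 0, 2]].

[[2, -2, 0], [2, 1, 0], [0, 0, 2]]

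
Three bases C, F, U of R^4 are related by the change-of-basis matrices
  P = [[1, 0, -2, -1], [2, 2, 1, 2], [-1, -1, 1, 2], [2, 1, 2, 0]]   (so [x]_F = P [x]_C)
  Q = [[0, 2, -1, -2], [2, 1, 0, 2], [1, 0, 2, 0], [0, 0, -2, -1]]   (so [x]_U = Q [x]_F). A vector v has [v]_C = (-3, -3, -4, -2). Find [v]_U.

(-4, -40, 3, 21)

Composing the changes, [v]_U = Q P [v]_C.
Q P = [[1, 3, -3, 2], [8, 4, 1, 0], [-1, -2, 0, 3], [0, 1, -4, -4]]; applying this to (-3, -3, -4, -2) gives (-4, -40, 3, 21).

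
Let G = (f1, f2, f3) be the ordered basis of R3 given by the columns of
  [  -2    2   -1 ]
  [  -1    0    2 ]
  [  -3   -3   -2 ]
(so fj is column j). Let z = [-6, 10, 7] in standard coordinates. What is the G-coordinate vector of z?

We seek scalars with c_1 f1 + ... + c_3 f3 = z; equivalently solve M c = z where the columns of M are f1, ..., f3.
Gaussian elimination on [M | z] yields c = (-2, -3, 4).
Check: -2f1 - 3f2 + 4f3 = [-6, 10, 7].

[-2, -3, 4]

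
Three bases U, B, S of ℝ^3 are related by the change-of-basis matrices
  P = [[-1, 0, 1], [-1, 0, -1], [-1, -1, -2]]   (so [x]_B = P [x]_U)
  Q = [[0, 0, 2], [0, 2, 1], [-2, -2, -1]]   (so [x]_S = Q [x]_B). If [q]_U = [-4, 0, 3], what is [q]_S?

[-4, 0, -14]

First [q]_B = P [q]_U = [7, 1, -2].
Then [q]_S = Q [q]_B = [-4, 0, -14].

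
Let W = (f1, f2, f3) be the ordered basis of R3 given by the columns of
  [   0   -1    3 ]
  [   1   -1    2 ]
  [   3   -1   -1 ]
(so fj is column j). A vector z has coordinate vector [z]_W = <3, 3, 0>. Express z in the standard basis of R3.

The coordinates say z = 3f1 + 3f2 + 0·f3; adding the scaled basis vectors gives <-3, 0, 6>.

<-3, 0, 6>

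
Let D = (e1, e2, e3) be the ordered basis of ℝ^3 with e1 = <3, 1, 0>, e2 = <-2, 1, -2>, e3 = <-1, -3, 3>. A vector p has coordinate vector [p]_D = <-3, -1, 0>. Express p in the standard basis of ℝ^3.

<-7, -4, 2>

p = M [p]_D, where M has columns e1, ..., e3.
Carrying out the matrix-vector product, p = <-7, -4, 2>.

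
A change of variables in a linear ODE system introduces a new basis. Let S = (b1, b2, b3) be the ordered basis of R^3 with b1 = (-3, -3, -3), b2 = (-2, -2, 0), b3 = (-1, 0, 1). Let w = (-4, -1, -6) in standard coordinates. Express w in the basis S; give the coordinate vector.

(3, -4, 3)

Write w = c_1 b1 + ... + c_3 b3 and solve for the c_i.
Gaussian elimination on [M | w] yields c = (3, -4, 3).
Check: 3b1 - 4b2 + 3b3 = (-4, -1, -6).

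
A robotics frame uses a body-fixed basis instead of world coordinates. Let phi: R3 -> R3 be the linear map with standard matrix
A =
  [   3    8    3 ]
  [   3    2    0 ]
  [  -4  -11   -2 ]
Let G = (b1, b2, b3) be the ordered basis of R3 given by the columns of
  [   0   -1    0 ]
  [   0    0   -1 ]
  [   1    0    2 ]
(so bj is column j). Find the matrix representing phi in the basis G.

With P the matrix whose columns are b1, ..., b3, [phi]_G = P^(-1) A P.
Column by column: phi(b1) = A b1 = (3, 0, -2); its G-coordinates (-2, -3, 0) give column 1.
Continuing for each basis vector yields [phi]_G = [[-2, -2, 3], [-3, 3, 2], [0, 3, 2]].

[[-2, -2, 3], [-3, 3, 2], [0, 3, 2]]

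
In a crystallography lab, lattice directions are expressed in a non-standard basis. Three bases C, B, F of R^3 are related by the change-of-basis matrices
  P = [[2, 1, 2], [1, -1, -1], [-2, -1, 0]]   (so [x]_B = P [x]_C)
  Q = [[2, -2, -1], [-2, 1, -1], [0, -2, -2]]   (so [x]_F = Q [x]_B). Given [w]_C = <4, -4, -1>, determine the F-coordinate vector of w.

Apply P to get B-coordinates <2, 9, -4>, then Q to get F-coordinates.
The result is [w]_F = <-10, 9, -10>.

<-10, 9, -10>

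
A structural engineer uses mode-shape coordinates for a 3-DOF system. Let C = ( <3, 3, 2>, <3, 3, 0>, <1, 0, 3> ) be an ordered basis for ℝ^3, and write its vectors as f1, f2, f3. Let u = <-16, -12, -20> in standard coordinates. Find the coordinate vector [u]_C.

We seek scalars with c_1 f1 + ... + c_3 f3 = u; equivalently solve M c = u where the columns of M are f1, ..., f3.
Solving this 3x3 system gives c = (-4, 0, -4).
Check: -4f1 + 0·f2 - 4f3 = <-16, -12, -20>.

<-4, 0, -4>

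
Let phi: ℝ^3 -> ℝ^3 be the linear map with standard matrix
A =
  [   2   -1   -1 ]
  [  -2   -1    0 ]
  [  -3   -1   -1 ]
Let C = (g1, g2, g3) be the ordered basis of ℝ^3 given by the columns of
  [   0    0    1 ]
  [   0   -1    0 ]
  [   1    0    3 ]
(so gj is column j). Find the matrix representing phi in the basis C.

Let P have columns g1, ..., g3. Then [phi]_C = P^(-1) A P.
Here det P = 1, so P^(-1) is integer; computing A P first and then P^(-1)(A P) gives [[2, -2, -3], [0, -1, 2], [-1, 1, -1]].

[[2, -2, -3], [0, -1, 2], [-1, 1, -1]]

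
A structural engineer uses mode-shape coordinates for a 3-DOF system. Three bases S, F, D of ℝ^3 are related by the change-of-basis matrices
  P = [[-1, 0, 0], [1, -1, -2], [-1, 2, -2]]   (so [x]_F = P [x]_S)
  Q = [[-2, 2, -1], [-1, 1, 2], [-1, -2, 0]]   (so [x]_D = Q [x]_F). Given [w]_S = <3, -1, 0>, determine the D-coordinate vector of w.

<19, -3, -5>

First [w]_F = P [w]_S = <-3, 4, -5>.
Then [w]_D = Q [w]_F = <19, -3, -5>.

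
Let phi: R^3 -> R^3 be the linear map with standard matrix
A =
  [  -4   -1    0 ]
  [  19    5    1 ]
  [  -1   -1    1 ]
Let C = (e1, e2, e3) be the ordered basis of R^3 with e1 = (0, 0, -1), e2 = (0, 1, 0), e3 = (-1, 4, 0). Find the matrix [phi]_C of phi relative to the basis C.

The j-th column of [phi]_C is [phi(ej)]_C.
phi(e1) = A e1 = (0, -1, -1) = e1 - e2 + 0·e3, so column 1 is (1, -1, 0).
Repeating for e2, e3 and assembling the columns gives [[1, 1, 3], [-1, 1, 1], [0, 1, 0]].

[[1, 1, 3], [-1, 1, 1], [0, 1, 0]]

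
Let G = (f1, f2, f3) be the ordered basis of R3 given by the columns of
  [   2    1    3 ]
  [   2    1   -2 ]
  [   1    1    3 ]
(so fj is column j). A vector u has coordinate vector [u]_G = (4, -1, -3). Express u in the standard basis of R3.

(-2, 13, -6)

The coordinates say u = 4f1 - f2 - 3f3; adding the scaled basis vectors gives (-2, 13, -6).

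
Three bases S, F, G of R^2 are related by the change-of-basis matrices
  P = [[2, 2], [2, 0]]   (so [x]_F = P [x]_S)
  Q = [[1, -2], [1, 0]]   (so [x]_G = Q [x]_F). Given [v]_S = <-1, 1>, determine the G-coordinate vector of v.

Apply P to get F-coordinates <0, -2>, then Q to get G-coordinates.
The result is [v]_G = <4, 0>.

<4, 0>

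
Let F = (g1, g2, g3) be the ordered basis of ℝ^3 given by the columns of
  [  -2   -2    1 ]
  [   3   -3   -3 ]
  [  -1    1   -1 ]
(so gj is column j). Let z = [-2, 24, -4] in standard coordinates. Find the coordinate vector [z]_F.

[3, -3, -2]

[z]_F is the unique c with M c = z, where M has columns g1, ..., g3.
Gaussian elimination on [M | z] yields c = (3, -3, -2).
Check: 3g1 - 3g2 - 2g3 = [-2, 24, -4].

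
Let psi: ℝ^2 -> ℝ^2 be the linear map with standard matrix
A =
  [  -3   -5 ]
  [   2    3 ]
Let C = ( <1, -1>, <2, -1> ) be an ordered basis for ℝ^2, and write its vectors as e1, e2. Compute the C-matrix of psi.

[[0, -1], [1, 0]]

Let P have columns e1, e2. Then [psi]_C = P^(-1) A P.
Here det P = 1, so P^(-1) is integer; computing A P first and then P^(-1)(A P) gives [[0, -1], [1, 0]].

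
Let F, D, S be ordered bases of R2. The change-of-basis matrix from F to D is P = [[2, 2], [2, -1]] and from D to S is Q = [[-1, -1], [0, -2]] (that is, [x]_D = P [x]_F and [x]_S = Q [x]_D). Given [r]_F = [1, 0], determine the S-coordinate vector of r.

[-4, -4]

Composing the changes, [r]_S = Q P [r]_F.
Q P = [[-4, -1], [-4, 2]]; applying this to [1, 0] gives [-4, -4].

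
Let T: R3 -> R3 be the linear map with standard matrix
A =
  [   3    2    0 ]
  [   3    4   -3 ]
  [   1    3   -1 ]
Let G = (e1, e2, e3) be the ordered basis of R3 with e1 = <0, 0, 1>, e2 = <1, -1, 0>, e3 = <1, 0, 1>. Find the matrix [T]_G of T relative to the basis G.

Let P have columns e1, ..., e3. Then [T]_G = P^(-1) A P.
Here det P = 1, so P^(-1) is integer; computing A P first and then P^(-1)(A P) gives [[2, -2, -3], [3, 1, 0], [-3, 0, 3]].

[[2, -2, -3], [3, 1, 0], [-3, 0, 3]]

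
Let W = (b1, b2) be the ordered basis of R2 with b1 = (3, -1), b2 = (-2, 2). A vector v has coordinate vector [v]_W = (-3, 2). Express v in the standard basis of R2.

(-13, 7)

v = M [v]_W, where M has columns b1, b2.
Carrying out the matrix-vector product, v = (-13, 7).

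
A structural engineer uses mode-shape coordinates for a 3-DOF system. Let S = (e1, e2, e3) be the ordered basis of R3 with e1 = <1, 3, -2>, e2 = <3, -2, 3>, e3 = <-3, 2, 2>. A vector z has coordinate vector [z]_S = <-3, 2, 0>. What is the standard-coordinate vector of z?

By definition z = -3e1 + 2e2 + 0·e3.
Summing componentwise gives <3, -13, 12>.

<3, -13, 12>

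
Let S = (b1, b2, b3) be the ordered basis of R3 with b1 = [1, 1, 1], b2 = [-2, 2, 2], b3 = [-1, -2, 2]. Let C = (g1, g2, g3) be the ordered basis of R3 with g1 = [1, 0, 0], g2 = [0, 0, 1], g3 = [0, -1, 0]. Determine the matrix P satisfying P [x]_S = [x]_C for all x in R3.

Column j of P is [bj]_C, since P maps S-coordinates to C-coordinates.
Expressing b1 in C: b1 = g1 + g2 - g3, so column 1 of P is [1, 1, -1].
Doing the same for each bj gives P = [[1, -2, -1], [1, 2, 2], [-1, -2, 2]].

[[1, -2, -1], [1, 2, 2], [-1, -2, 2]]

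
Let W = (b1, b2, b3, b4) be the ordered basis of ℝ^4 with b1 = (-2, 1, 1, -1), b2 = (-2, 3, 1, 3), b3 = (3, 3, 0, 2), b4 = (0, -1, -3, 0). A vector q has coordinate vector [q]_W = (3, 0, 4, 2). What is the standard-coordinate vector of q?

The coordinates say q = 3b1 + 0·b2 + 4b3 + 2b4; adding the scaled basis vectors gives (6, 13, -3, 5).

(6, 13, -3, 5)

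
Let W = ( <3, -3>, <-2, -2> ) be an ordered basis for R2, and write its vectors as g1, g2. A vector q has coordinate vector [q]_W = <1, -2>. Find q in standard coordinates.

<7, 1>

The coordinates say q = g1 - 2g2; adding the scaled basis vectors gives <7, 1>.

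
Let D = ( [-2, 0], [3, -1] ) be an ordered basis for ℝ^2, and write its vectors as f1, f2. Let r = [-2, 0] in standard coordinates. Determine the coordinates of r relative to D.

[1, 0]

We seek scalars with c_1 f1 + c_2 f2 = r; equivalently solve M c = r where the columns of M are f1, f2.
System: -2c_1 + 3c_2 = -2, 0c_1 - c_2 = 0; solving gives c_1 = 1, c_2 = 0.
Check: f1 + 0·f2 = [-2, 0].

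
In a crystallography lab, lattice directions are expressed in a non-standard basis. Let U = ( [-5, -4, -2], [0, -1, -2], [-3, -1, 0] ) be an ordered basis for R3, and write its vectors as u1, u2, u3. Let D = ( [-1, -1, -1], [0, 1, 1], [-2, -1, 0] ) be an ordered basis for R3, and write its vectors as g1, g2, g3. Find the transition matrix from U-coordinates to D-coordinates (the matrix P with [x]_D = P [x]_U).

[[1, 2, 1], [-1, 0, 1], [2, -1, 1]]

Column j of P is [uj]_D, since P maps U-coordinates to D-coordinates.
Expressing u1 in D: u1 = g1 - g2 + 2g3, so column 1 of P is [1, -1, 2].
Doing the same for each uj gives P = [[1, 2, 1], [-1, 0, 1], [2, -1, 1]].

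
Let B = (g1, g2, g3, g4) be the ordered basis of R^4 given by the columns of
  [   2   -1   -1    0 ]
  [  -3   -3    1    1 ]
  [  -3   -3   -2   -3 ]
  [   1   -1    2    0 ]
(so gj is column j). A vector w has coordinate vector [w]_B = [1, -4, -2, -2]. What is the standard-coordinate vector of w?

[8, 5, 19, 1]

The coordinates say w = g1 - 4g2 - 2g3 - 2g4; adding the scaled basis vectors gives [8, 5, 19, 1].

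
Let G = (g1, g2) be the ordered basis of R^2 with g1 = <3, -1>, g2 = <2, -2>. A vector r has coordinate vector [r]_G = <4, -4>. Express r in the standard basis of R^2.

r = M [r]_G, where M has columns g1, g2.
Carrying out the matrix-vector product, r = <4, 4>.

<4, 4>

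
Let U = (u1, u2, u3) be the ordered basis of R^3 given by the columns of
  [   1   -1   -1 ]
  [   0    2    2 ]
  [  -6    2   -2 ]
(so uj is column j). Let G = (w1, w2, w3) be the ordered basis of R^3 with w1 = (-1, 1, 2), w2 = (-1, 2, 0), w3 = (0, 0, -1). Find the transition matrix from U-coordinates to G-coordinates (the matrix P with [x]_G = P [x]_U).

Take x = uj: its U-coordinates are the j-th standard unit vector, so P e_j — column j of P — equals [uj]_G.
u1 = -2w1 + w2 + 2w3, giving column 1 = (-2, 1, 2); repeating for each j gives P = [[-2, 0, 0], [1, 1, 1], [2, -2, 2]].

[[-2, 0, 0], [1, 1, 1], [2, -2, 2]]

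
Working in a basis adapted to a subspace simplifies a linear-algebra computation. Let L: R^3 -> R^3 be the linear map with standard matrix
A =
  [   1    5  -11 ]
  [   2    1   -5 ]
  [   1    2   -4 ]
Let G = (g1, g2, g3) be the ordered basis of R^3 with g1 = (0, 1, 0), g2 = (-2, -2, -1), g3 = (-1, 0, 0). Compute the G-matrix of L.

With P the matrix whose columns are g1, ..., g3, [L]_G = P^(-1) A P.
Column by column: L(g1) = A g1 = (5, 1, 2); its G-coordinates (-3, -2, -1) give column 1.
Continuing for each basis vector yields [L]_G = [[-3, 3, 0], [-2, 2, 1], [-1, -3, -1]].

[[-3, 3, 0], [-2, 2, 1], [-1, -3, -1]]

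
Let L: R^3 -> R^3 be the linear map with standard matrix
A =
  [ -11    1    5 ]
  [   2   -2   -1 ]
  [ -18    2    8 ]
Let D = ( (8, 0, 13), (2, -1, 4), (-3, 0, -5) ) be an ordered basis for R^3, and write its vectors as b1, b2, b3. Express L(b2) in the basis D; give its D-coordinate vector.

(-1, -2, -3)

Compute L(b2) = A b2 = (-3, 2, -6) in standard coordinates.
Then write this in D-coordinates: solve for y in y_1 b1 + ... + y_3 b3 = (-3, 2, -6).
This gives y = (-1, -2, -3), which is column 2 of [L]_D.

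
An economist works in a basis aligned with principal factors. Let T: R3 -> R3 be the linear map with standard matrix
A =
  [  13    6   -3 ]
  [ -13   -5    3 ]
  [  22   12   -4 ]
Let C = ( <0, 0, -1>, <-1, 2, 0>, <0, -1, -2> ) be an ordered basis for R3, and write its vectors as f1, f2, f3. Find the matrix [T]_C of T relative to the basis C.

[[2, 0, 2], [-3, 1, 0], [-3, -1, 1]]

The j-th column of [T]_C is [T(fj)]_C.
T(f1) = A f1 = <3, -3, 4> = 2f1 - 3f2 - 3f3, so column 1 is <2, -3, -3>.
Repeating for f2, f3 and assembling the columns gives [[2, 0, 2], [-3, 1, 0], [-3, -1, 1]].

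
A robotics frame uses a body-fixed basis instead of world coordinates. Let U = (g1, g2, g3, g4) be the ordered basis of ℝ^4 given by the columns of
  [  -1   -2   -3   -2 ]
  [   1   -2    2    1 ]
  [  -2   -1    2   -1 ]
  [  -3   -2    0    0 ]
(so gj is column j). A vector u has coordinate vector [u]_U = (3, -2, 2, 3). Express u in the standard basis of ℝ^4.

u = M [u]_U, where M has columns g1, ..., g4.
Carrying out the matrix-vector product, u = (-11, 14, -3, -5).

(-11, 14, -3, -5)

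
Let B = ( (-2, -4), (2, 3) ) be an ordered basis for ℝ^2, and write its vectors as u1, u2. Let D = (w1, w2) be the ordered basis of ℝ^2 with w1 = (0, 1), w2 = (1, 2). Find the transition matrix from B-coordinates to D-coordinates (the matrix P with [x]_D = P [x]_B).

Column j of P is [uj]_D, since P maps B-coordinates to D-coordinates.
Expressing u1 in D: u1 = 0·w1 - 2w2, so column 1 of P is (0, -2).
Doing the same for each uj gives P = [[0, -1], [-2, 2]].

[[0, -1], [-2, 2]]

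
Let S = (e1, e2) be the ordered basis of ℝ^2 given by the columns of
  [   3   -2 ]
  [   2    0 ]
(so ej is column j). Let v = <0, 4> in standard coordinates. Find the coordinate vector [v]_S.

<2, 3>

Write v = c_1 e1 + c_2 e2 and solve for the c_i.
System: 3c_1 - 2c_2 = 0, 2c_1 + 0c_2 = 4; solving gives c_1 = 2, c_2 = 3.
Check: 2e1 + 3e2 = <0, 4>.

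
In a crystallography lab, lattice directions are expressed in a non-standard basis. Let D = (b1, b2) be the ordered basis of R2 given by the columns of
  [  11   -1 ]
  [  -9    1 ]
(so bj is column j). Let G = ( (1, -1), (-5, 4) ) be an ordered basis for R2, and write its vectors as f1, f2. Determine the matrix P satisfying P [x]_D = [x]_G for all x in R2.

Column j of P is [bj]_G, since P maps D-coordinates to G-coordinates.
Expressing b1 in G: b1 = f1 - 2f2, so column 1 of P is (1, -2).
Doing the same for each bj gives P = [[1, -1], [-2, 0]].

[[1, -1], [-2, 0]]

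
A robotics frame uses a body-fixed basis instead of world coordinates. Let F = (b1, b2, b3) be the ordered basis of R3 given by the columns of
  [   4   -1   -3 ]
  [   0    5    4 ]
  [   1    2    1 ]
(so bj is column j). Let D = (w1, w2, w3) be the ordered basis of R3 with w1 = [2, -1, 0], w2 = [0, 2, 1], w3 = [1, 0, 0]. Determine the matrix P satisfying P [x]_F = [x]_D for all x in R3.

[[2, -1, -2], [1, 2, 1], [0, 1, 1]]

Column j of P is [bj]_D, since P maps F-coordinates to D-coordinates.
Expressing b1 in D: b1 = 2w1 + w2 + 0·w3, so column 1 of P is [2, 1, 0].
Doing the same for each bj gives P = [[2, -1, -2], [1, 2, 1], [0, 1, 1]].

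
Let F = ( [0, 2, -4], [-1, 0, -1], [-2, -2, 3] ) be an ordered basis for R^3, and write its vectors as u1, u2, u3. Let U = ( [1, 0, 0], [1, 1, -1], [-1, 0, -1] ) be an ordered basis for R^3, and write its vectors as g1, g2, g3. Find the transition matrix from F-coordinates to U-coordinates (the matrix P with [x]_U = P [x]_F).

Take x = uj: its F-coordinates are the j-th standard unit vector, so P e_j — column j of P — equals [uj]_U.
u1 = 0·g1 + 2g2 + 2g3, giving column 1 = [0, 2, 2]; repeating for each j gives P = [[0, 0, -1], [2, 0, -2], [2, 1, -1]].

[[0, 0, -1], [2, 0, -2], [2, 1, -1]]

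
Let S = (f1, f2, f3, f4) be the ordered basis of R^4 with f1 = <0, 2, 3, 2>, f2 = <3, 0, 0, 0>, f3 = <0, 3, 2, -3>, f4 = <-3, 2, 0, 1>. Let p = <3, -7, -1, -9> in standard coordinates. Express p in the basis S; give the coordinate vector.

<-1, -3, 1, -4>

We seek scalars with c_1 f1 + ... + c_4 f4 = p; equivalently solve M c = p where the columns of M are f1, ..., f4.
Solving this 4x4 system gives c = (-1, -3, 1, -4).
Check: -f1 - 3f2 + f3 - 4f4 = <3, -7, -1, -9>.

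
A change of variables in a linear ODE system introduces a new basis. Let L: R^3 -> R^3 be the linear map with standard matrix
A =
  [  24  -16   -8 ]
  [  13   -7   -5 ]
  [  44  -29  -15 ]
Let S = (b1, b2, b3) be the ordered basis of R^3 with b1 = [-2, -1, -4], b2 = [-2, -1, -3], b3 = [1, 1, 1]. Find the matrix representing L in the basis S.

With P the matrix whose columns are b1, ..., b3, [L]_S = P^(-1) A P.
Column by column: L(b1) = A b1 = [0, 1, 1]; its S-coordinates [-2, 3, 2] give column 1.
Continuing for each basis vector yields [L]_S = [[-2, 2, -1], [3, 2, 2], [2, 0, 2]].

[[-2, 2, -1], [3, 2, 2], [2, 0, 2]]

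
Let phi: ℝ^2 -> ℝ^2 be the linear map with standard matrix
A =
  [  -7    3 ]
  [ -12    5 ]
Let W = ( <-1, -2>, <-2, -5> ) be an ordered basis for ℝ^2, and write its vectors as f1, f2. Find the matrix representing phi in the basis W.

[[-1, 3], [0, -1]]

The j-th column of [phi]_W is [phi(fj)]_W.
phi(f1) = A f1 = <1, 2> = -f1 + 0·f2, so column 1 is <-1, 0>.
Repeating for f2 and assembling the columns gives [[-1, 3], [0, -1]].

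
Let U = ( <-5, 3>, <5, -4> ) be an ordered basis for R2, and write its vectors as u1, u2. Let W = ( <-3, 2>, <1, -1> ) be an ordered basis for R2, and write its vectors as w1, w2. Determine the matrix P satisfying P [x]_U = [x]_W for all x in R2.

Take x = uj: its U-coordinates are the j-th standard unit vector, so P e_j — column j of P — equals [uj]_W.
u1 = 2w1 + w2, giving column 1 = <2, 1>; repeating for each j gives P = [[2, -1], [1, 2]].

[[2, -1], [1, 2]]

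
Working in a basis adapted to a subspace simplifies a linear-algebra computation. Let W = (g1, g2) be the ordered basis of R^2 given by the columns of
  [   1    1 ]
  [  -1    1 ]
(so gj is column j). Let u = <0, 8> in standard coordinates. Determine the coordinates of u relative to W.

Write u = c_1 g1 + c_2 g2 and solve for the c_i.
System: c_1 + c_2 = 0, -c_1 + c_2 = 8; solving gives c_1 = -4, c_2 = 4.
Check: -4g1 + 4g2 = <0, 8>.

<-4, 4>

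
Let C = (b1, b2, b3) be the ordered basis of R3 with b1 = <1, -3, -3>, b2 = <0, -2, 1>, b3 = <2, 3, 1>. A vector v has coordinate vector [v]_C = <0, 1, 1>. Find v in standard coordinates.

By definition v = 0·b1 + b2 + b3.
Summing componentwise gives <2, 1, 2>.

<2, 1, 2>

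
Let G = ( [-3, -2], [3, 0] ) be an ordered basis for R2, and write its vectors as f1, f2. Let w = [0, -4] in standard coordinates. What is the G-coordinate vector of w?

Write w = c_1 f1 + c_2 f2 and solve for the c_i.
System: -3c_1 + 3c_2 = 0, -2c_1 + 0c_2 = -4; solving gives c_1 = 2, c_2 = 2.
Check: 2f1 + 2f2 = [0, -4].

[2, 2]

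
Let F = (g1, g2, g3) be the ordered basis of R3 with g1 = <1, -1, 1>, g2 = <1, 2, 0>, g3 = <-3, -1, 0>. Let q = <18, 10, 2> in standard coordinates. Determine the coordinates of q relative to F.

[q]_F is the unique c with M c = q, where M has columns g1, ..., g3.
Solving this 3x3 system gives c = (2, 4, -4).
Check: 2g1 + 4g2 - 4g3 = <18, 10, 2>.

<2, 4, -4>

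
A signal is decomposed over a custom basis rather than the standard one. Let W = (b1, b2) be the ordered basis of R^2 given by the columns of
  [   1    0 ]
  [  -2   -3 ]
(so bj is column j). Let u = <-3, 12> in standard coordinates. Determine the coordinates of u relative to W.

Write u = c_1 b1 + c_2 b2 and solve for the c_i.
System: c_1 + 0c_2 = -3, -2c_1 - 3c_2 = 12; solving gives c_1 = -3, c_2 = -2.
Check: -3b1 - 2b2 = <-3, 12>.

<-3, -2>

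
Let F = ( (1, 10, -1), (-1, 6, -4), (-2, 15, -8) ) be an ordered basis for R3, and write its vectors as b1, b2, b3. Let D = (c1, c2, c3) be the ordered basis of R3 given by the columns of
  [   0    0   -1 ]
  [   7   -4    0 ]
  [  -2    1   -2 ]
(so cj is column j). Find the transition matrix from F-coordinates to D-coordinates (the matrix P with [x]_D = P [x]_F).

[[2, 2, 1], [1, 2, -2], [-1, 1, 2]]

Let M have columns bj and N have columns cj. Then for every x, N [x]_D = x = M [x]_F, so P = N^(-1) M.
Since det N = 1, N^(-1) has integer entries; multiplying gives P = [[2, 2, 1], [1, 2, -2], [-1, 1, 2]].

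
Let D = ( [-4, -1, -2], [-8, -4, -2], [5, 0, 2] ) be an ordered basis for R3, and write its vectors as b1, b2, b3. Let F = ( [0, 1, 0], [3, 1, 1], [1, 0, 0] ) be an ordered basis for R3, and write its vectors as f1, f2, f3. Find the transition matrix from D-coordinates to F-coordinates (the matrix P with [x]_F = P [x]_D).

Take x = bj: its D-coordinates are the j-th standard unit vector, so P e_j — column j of P — equals [bj]_F.
b1 = f1 - 2f2 + 2f3, giving column 1 = [1, -2, 2]; repeating for each j gives P = [[1, -2, -2], [-2, -2, 2], [2, -2, -1]].

[[1, -2, -2], [-2, -2, 2], [2, -2, -1]]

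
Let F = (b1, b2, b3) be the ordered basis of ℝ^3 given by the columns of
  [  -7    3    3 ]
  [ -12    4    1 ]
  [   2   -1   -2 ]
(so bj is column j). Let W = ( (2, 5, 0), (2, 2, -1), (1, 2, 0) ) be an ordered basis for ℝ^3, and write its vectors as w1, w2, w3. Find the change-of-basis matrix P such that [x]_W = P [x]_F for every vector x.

[[-2, 0, -1], [-2, 1, 2], [1, 1, 1]]

Take x = bj: its F-coordinates are the j-th standard unit vector, so P e_j — column j of P — equals [bj]_W.
b1 = -2w1 - 2w2 + w3, giving column 1 = (-2, -2, 1); repeating for each j gives P = [[-2, 0, -1], [-2, 1, 2], [1, 1, 1]].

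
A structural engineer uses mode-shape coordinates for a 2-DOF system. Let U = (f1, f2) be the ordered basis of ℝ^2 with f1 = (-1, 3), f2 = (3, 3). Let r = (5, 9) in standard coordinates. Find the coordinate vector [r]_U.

We seek scalars with c_1 f1 + c_2 f2 = r; equivalently solve M c = r where the columns of M are f1, f2.
System: -c_1 + 3c_2 = 5, 3c_1 + 3c_2 = 9; solving gives c_1 = 1, c_2 = 2.
Check: f1 + 2f2 = (5, 9).

(1, 2)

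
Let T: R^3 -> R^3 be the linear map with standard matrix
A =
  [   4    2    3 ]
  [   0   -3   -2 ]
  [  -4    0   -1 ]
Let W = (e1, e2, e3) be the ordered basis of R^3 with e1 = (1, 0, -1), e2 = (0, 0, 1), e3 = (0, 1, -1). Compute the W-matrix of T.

Let P have columns e1, ..., e3. Then [T]_W = P^(-1) A P.
Here det P = -1, so P^(-1) is integer; computing A P first and then P^(-1)(A P) gives [[1, 3, -1], [0, 0, -1], [2, -2, -1]].

[[1, 3, -1], [0, 0, -1], [2, -2, -1]]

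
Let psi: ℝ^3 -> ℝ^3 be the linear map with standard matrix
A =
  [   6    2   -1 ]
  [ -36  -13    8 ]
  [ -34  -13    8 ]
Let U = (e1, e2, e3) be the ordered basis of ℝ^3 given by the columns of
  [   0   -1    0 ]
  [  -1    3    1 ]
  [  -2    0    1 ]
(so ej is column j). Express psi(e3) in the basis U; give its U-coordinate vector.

[3, -1, 1]

Compute psi(e3) = A e3 = [1, -5, -5] in standard coordinates.
Then write this in U-coordinates: solve for y in y_1 e1 + ... + y_3 e3 = [1, -5, -5].
This gives y = [3, -1, 1], which is column 3 of [psi]_U.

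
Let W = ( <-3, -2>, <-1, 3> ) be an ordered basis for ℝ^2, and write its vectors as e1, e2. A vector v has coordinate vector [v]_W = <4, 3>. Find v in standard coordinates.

The coordinates say v = 4e1 + 3e2; adding the scaled basis vectors gives <-15, 1>.

<-15, 1>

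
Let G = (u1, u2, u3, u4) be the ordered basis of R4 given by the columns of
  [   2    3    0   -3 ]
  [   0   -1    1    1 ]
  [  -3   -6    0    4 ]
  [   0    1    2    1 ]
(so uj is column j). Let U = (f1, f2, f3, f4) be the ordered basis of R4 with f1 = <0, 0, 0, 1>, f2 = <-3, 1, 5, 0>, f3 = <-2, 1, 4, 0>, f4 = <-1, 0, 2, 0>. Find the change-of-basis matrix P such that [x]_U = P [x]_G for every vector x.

[[0, 1, 2, 1], [-1, 0, 0, 2], [1, -1, 1, -1], [-1, -1, -2, -1]]

Let M have columns uj and N have columns fj. Then for every x, N [x]_U = x = M [x]_G, so P = N^(-1) M.
Since det N = 1, N^(-1) has integer entries; multiplying gives P = [[0, 1, 2, 1], [-1, 0, 0, 2], [1, -1, 1, -1], [-1, -1, -2, -1]].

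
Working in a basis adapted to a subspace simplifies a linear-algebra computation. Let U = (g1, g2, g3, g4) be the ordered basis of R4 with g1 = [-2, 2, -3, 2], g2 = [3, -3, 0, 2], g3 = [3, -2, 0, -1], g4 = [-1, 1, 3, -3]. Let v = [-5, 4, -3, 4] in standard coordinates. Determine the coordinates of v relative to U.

We seek scalars with c_1 g1 + ... + c_4 g4 = v; equivalently solve M c = v where the columns of M are g1, ..., g4.
Row-reducing the augmented matrix [M | v] gives c = (2, 1, -1, 1).
Check: 2g1 + g2 - g3 + g4 = [-5, 4, -3, 4].

[2, 1, -1, 1]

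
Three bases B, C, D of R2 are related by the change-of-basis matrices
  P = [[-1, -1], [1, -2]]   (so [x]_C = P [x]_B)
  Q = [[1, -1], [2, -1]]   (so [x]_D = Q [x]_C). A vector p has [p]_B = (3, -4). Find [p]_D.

(-10, -9)

Composing the changes, [p]_D = Q P [p]_B.
Q P = [[-2, 1], [-3, 0]]; applying this to (3, -4) gives (-10, -9).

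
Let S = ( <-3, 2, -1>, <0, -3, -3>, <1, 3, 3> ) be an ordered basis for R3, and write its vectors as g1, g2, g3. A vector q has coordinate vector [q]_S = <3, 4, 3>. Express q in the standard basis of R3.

<-6, 3, -6>

By definition q = 3g1 + 4g2 + 3g3.
Summing componentwise gives <-6, 3, -6>.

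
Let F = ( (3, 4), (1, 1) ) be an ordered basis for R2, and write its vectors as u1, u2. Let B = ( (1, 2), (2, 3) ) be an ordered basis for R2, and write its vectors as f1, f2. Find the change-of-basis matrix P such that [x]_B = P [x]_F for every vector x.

Column j of P is [uj]_B, since P maps F-coordinates to B-coordinates.
Expressing u1 in B: u1 = -f1 + 2f2, so column 1 of P is (-1, 2).
Doing the same for each uj gives P = [[-1, -1], [2, 1]].

[[-1, -1], [2, 1]]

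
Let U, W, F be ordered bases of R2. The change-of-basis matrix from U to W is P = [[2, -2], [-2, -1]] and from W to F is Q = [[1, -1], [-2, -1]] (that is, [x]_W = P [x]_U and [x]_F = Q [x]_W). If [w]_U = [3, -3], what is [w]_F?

Apply P to get W-coordinates [12, -3], then Q to get F-coordinates.
The result is [w]_F = [15, -21].

[15, -21]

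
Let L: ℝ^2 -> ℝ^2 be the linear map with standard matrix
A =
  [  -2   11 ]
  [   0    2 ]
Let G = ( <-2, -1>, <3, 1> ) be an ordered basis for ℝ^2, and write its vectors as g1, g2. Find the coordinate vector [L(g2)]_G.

Compute L(g2) = A g2 = <5, 2> in standard coordinates.
Then write this in G-coordinates: solve for y in y_1 g1 + y_2 g2 = <5, 2>.
This gives y = <-1, 1>, which is column 2 of [L]_G.

<-1, 1>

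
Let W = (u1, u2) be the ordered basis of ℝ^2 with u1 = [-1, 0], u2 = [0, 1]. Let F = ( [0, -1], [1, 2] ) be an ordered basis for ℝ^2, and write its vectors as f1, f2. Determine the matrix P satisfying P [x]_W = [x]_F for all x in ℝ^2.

[[-2, -1], [-1, 0]]

Let M have columns uj and N have columns fj. Then for every x, N [x]_F = x = M [x]_W, so P = N^(-1) M.
Since det N = 1, N^(-1) has integer entries; multiplying gives P = [[-2, -1], [-1, 0]].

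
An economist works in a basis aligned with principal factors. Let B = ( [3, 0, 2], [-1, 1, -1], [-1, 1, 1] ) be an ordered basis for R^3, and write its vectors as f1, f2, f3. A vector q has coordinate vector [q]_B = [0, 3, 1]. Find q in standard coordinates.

[-4, 4, -2]

The coordinates say q = 0·f1 + 3f2 + f3; adding the scaled basis vectors gives [-4, 4, -2].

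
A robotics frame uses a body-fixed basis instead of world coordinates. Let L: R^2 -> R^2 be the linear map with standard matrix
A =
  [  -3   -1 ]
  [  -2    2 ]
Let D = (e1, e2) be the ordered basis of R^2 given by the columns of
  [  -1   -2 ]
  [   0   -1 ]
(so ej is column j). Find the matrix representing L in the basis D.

Let P have columns e1, e2. Then [L]_D = P^(-1) A P.
Here det P = 1, so P^(-1) is integer; computing A P first and then P^(-1)(A P) gives [[1, -3], [-2, -2]].

[[1, -3], [-2, -2]]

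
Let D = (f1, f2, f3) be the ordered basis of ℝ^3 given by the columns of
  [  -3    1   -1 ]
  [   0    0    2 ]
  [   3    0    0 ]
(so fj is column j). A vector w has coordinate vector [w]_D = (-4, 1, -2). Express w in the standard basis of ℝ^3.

(15, -4, -12)

The coordinates say w = -4f1 + f2 - 2f3; adding the scaled basis vectors gives (15, -4, -12).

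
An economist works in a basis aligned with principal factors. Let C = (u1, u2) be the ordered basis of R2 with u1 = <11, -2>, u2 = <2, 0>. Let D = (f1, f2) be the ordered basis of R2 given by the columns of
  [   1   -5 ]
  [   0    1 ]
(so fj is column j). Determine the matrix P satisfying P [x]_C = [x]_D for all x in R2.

[[1, 2], [-2, 0]]

Let M have columns uj and N have columns fj. Then for every x, N [x]_D = x = M [x]_C, so P = N^(-1) M.
Since det N = 1, N^(-1) has integer entries; multiplying gives P = [[1, 2], [-2, 0]].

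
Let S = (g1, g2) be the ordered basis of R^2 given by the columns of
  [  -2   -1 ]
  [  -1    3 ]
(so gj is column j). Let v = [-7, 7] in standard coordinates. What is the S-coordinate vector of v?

[2, 3]

Write v = c_1 g1 + c_2 g2 and solve for the c_i.
System: -2c_1 - c_2 = -7, -c_1 + 3c_2 = 7; solving gives c_1 = 2, c_2 = 3.
Check: 2g1 + 3g2 = [-7, 7].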